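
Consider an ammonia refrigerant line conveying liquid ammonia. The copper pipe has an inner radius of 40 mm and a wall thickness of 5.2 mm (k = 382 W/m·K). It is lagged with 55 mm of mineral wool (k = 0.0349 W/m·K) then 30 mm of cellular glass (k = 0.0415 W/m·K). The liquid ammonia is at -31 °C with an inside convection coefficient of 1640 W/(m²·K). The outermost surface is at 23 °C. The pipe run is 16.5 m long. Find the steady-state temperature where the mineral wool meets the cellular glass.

T ≈ 11.3 °C

Cylindrical conduction, so R = ln(r₂/r₁)/(2πkL) per layer, in series:
R_inner film = 1/(h_i·2πr₁L) = 1/(1640×2π×0.04×16.5) = 1.47×10^-4 K/W
R_copper pipe wall = ln(45.2/40)/(2π×382×16.5) = 3.086×10^-6 K/W
R_mineral wool = ln(100.2/45.2)/(2π×0.0349×16.5) = 0.22 K/W
R_cellular glass = ln(130.2/100.2)/(2π×0.0415×16.5) = 0.06087 K/W
R_total = 0.281 K/W
Q = ΔT/R_total = 54/0.281
Q = 192 W
T_interface = T_inner + Q·ΣR(inner→interface) = -31 + 192×0.2202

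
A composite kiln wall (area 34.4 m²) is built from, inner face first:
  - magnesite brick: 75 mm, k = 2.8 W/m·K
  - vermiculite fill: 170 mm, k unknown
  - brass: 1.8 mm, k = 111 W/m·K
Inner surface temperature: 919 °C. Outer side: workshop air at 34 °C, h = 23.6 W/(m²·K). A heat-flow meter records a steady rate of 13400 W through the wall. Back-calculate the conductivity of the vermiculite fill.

k ≈ 0.0772 W/(m·K)

Using the resistance-network approach (series):
R_magnesite brick = L/(kA) = 0.075/(2.8×34.4) = 7.787×10^-4 K/W
R_brass = L/(kA) = 0.0018/(111×34.4) = 4.714×10^-7 K/W
R_outer film = 1/(h_o·A) = 1/(23.6×34.4) = 0.001232 K/W
Sum of known resistances R_other = 0.002011 K/W
Total R = ΔT/Q = 885/13400 = 0.06604 K/W
R_vermiculite fill = R_total − R_other = 0.06403 K/W
k = L/(R·A) = 0.17/(0.06403×34.4)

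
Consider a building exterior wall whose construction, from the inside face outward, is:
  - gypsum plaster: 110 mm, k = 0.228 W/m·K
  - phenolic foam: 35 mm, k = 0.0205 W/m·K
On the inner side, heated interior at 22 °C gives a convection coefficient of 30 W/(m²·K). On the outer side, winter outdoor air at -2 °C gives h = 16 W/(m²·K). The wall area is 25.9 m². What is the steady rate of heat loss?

Thermal resistances in series:
R_inner film = 1/(h_i·A) = 1/(30×25.9) = 0.001287 K/W
R_gypsum plaster = L/(kA) = 0.11/(0.228×25.9) = 0.01863 K/W
R_phenolic foam = L/(kA) = 0.035/(0.0205×25.9) = 0.06592 K/W
R_outer film = 1/(h_o·A) = 1/(16×25.9) = 0.002413 K/W
R_total = 0.08825 K/W
Q = ΔT / R_total = 24 / 0.08825

Q ≈ 272 W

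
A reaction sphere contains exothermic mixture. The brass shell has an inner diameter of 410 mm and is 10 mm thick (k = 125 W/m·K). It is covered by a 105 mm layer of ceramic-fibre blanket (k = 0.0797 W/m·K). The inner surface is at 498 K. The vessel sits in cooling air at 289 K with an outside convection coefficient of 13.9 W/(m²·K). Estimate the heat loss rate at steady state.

Spherical conduction: R = (1/r_in − 1/r_out)/(4πk) per layer; series-sum.
R_brass shell = (1/0.205 − 1/0.215)/(4π×125) = 1.444×10^-4 K/W
R_ceramic-fibre blanket = (1/0.215 − 1/0.32)/(4π×0.0797) = 1.524 K/W
R_outer film = 1/(h·4πr_o²) = 1/(13.9×4π×0.32²) = 0.05591 K/W
R_total = 1.58 K/W
Q = ΔT/R_total = 209/1.58

Q ≈ 132 W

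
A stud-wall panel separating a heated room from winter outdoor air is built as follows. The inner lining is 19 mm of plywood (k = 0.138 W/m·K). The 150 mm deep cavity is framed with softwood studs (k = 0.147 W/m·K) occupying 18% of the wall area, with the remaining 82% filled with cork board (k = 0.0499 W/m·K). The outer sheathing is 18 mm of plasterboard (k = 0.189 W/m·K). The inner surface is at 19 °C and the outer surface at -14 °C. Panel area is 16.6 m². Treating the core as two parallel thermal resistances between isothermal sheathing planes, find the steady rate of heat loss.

Q ≈ 223 W

Sheathing layers in series; stud and cavity paths in parallel between them.
R_inner = 0.019/(0.138×16.6) = 0.008294 K/W
R_stud  = 0.15/(0.147×0.18×16.6) = 0.3415 K/W
R_cav   = 0.15/(0.0499×0.82×16.6) = 0.2208 K/W
1/R_core = 1/R_stud + 1/R_cav → R_core = 0.1341 K/W
R_outer = 0.018/(0.189×16.6) = 0.005737 K/W
R_total = 0.1481 K/W
Q = ΔT/R_total = 33/0.1481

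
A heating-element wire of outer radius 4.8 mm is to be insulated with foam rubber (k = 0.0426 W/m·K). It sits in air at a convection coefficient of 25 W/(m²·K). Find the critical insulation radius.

For a cylinder r_cr = k/h = 0.0426/25
r_cr = 1.7 mm; since the bare radius (4.8 mm) is above r_cr, any added insulation will reduce heat loss.

r_cr ≈ 1.7 mm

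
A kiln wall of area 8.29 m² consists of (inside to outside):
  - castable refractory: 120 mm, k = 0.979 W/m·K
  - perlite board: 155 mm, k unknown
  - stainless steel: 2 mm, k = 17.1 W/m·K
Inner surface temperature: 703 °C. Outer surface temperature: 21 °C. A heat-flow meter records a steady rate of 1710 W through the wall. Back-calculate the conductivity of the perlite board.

k ≈ 0.0487 W/(m·K)

Model the wall as resistances in series:
R_castable refractory = L/(kA) = 0.12/(0.979×8.29) = 0.01479 K/W
R_stainless steel = L/(kA) = 0.002/(17.1×8.29) = 1.411×10^-5 K/W
Sum of known resistances R_other = 0.0148 K/W
Total R = ΔT/Q = 682/1710 = 0.3988 K/W
R_perlite board = R_total − R_other = 0.384 K/W
k = L/(R·A) = 0.155/(0.384×8.29)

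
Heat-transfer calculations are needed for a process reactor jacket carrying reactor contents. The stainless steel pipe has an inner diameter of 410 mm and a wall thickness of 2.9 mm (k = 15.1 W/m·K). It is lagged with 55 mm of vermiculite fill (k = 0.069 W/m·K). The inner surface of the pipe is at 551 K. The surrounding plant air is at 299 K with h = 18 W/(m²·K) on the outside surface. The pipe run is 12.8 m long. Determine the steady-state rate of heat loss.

Cylindrical conduction, so R = ln(r₂/r₁)/(2πkL) per layer, in series:
R_stainless steel pipe wall = ln(207.9/205)/(2π×15.1×12.8) = 1.157×10^-5 K/W
R_vermiculite fill = ln(262.9/207.9)/(2π×0.069×12.8) = 0.0423 K/W
R_outer film = 1/(h_o·2πr_oL) = 1/(18×2π×0.2629×12.8) = 0.002628 K/W
R_total = 0.04494 K/W
Q = ΔT/R_total = 252/0.04494

Q ≈ 5610 W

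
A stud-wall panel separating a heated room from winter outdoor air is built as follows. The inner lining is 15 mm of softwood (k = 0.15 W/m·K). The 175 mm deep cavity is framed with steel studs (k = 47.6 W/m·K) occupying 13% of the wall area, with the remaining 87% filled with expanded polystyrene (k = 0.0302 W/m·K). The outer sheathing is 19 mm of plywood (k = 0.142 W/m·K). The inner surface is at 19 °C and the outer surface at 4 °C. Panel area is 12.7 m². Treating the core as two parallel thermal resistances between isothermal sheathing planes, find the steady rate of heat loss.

Q ≈ 727 W

Sheathing layers in series; stud and cavity paths in parallel between them.
R_inner = 0.015/(0.15×12.7) = 0.007874 K/W
R_stud  = 0.175/(47.6×0.13×12.7) = 0.002227 K/W
R_cav   = 0.175/(0.0302×0.87×12.7) = 0.5245 K/W
1/R_core = 1/R_stud + 1/R_cav → R_core = 0.002217 K/W
R_outer = 0.019/(0.142×12.7) = 0.01054 K/W
R_total = 0.02063 K/W
Q = ΔT/R_total = 15/0.02063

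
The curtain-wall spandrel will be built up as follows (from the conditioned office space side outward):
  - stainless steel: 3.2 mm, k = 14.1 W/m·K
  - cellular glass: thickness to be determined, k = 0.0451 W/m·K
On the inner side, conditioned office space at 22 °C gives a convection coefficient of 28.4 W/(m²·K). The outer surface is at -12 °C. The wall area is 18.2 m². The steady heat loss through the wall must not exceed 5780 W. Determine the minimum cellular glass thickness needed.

L ≈ 3.23 mm

Model the wall as resistances in series:
R_inner film = 1/(h_i·A) = 1/(28.4×18.2) = 0.001935 K/W
R_stainless steel = L/(kA) = 0.0032/(14.1×18.2) = 1.247×10^-5 K/W
Sum of the known resistances R_other = 0.001947 K/W
Required total resistance R_tot = ΔT/Q_allow = 34/5780 = 0.005882 K/W
R_cellular glass = R_tot − R_other = 0.003935 K/W
L = R·k·A = 0.003935×0.0451×18.2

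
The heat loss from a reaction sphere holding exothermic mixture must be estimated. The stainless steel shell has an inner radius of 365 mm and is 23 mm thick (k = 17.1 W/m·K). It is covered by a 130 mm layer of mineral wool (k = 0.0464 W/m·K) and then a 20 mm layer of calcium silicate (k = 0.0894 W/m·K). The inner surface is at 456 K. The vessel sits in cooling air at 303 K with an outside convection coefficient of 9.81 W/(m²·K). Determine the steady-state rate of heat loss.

For a spherical shell R = (1/r₁ − 1/r₂)/(4πk); film R = 1/(h·4πr²). In series:
R_stainless steel shell = (1/0.365 − 1/0.388)/(4π×17.1) = 7.558×10^-4 K/W
R_mineral wool = (1/0.388 − 1/0.518)/(4π×0.0464) = 1.109 K/W
R_calcium silicate = (1/0.518 − 1/0.538)/(4π×0.0894) = 0.06388 K/W
R_outer film = 1/(h·4πr_o²) = 1/(9.81×4π×0.538²) = 0.02803 K/W
R_total = 1.202 K/W
Q = ΔT/R_total = 153/1.202

Q ≈ 127 W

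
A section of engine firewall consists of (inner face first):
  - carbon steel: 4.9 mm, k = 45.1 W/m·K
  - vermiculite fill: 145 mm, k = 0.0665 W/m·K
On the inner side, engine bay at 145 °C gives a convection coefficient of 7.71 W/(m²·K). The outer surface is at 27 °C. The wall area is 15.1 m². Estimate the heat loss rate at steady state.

Q ≈ 771 W

Model the wall as resistances in series:
R_inner film = 1/(h_i·A) = 1/(7.71×15.1) = 0.00859 K/W
R_carbon steel = L/(kA) = 0.0049/(45.1×15.1) = 7.195×10^-6 K/W
R_vermiculite fill = L/(kA) = 0.145/(0.0665×15.1) = 0.1444 K/W
R_total = 0.153 K/W
Q = ΔT / R_total = 118 / 0.153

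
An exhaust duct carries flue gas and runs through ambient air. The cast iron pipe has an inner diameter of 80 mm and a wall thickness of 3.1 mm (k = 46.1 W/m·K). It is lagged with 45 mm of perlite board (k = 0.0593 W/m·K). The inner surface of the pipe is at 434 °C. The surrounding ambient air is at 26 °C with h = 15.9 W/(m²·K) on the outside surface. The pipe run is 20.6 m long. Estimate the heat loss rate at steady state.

Q ≈ 4130 W

For a radial system each layer contributes R = ln(r_out/r_in)/(2πkL); films add R = 1/(hA).
R_cast iron pipe wall = ln(43.1/40)/(2π×46.1×20.6) = 1.251×10^-5 K/W
R_perlite board = ln(88.1/43.1)/(2π×0.0593×20.6) = 0.09315 K/W
R_outer film = 1/(h_o·2πr_oL) = 1/(15.9×2π×0.0881×20.6) = 0.005515 K/W
R_total = 0.09868 K/W
Q = ΔT/R_total = 408/0.09868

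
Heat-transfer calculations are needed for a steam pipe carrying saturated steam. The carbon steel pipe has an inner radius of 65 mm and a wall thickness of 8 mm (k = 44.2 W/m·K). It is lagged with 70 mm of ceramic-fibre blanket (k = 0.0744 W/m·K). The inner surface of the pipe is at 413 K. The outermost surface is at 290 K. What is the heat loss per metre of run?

q′ ≈ 85.5 W/m

For a radial system each layer contributes R = ln(r_out/r_in)/(2πkL); films add R = 1/(hA).
R_carbon steel pipe wall = ln(73/65)/(2π×44.2×1) = 4.18×10^-4 K/W
R_ceramic-fibre blanket = ln(143/73)/(2π×0.0744×1) = 1.438 K/W
R_total = 1.439 K/W
Q = ΔT/R_total = 123/1.439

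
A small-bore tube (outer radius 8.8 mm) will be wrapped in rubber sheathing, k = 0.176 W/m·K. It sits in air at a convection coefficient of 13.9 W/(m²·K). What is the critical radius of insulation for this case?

For a cylinder r_cr = k/h = 0.176/13.9
r_cr = 12.7 mm; since the bare radius (8.8 mm) is below r_cr, adding a thin layer of insulation will *increase* heat loss.

r_cr ≈ 12.7 mm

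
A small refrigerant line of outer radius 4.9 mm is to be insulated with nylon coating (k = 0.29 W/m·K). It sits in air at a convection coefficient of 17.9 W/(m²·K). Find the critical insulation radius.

r_cr ≈ 16.2 mm

For a cylinder r_cr = k/h = 0.29/17.9
r_cr = 16.2 mm; since the bare radius (4.9 mm) is below r_cr, adding a thin layer of insulation will *increase* heat loss.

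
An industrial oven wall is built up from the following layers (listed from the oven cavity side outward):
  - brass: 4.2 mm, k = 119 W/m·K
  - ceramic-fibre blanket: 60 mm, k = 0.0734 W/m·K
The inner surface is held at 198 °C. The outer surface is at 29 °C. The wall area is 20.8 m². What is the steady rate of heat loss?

Q ≈ 4300 W

Model the wall as resistances in series:
R_brass = L/(kA) = 0.0042/(119×20.8) = 1.697×10^-6 K/W
R_ceramic-fibre blanket = L/(kA) = 0.06/(0.0734×20.8) = 0.0393 K/W
R_total = 0.0393 K/W
Q = ΔT / R_total = 169 / 0.0393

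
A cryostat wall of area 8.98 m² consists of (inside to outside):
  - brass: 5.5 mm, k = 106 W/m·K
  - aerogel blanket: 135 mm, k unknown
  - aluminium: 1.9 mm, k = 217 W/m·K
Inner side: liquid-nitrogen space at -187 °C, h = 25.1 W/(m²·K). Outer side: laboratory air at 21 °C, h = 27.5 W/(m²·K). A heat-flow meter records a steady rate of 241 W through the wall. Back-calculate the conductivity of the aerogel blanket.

k ≈ 0.0176 W/(m·K)

Thermal resistances in series:
R_inner film = 1/(h_i·A) = 1/(25.1×8.98) = 0.004437 K/W
R_brass = L/(kA) = 0.0055/(106×8.98) = 5.778×10^-6 K/W
R_aluminium = L/(kA) = 0.0019/(217×8.98) = 9.75×10^-7 K/W
R_outer film = 1/(h_o·A) = 1/(27.5×8.98) = 0.004049 K/W
Sum of known resistances R_other = 0.008493 K/W
Total R = ΔT/Q = 208/241 = 0.8631 K/W
R_aerogel blanket = R_total − R_other = 0.8546 K/W
k = L/(R·A) = 0.135/(0.8546×8.98)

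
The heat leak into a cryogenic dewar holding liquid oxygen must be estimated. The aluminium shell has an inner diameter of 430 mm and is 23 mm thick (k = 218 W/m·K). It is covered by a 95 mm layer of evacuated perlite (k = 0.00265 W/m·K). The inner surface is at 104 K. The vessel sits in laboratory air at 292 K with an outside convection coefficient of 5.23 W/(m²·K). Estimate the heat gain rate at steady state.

Radial (spherical) resistances in series:
R_aluminium shell = (1/0.215 − 1/0.238)/(4π×218) = 1.641×10^-4 K/W
R_evacuated perlite = (1/0.238 − 1/0.333)/(4π×0.00265) = 36 K/W
R_outer film = 1/(h·4πr_o²) = 1/(5.23×4π×0.333²) = 0.1372 K/W
R_total = 36.13 K/W
Q = ΔT/R_total = 188/36.13

Q ≈ 5.2 W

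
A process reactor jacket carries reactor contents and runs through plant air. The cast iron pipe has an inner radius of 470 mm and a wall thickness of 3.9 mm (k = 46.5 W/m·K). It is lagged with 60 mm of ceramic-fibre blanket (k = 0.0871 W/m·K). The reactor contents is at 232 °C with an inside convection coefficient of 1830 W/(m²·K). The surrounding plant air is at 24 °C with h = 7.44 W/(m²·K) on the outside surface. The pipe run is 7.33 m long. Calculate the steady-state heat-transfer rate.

Radial resistances (cylindrical: R_cond = ln(r_o/r_i)/(2πkL), R_conv = 1/(h·2πrL)):
R_inner film = 1/(h_i·2πr₁L) = 1/(1830×2π×0.47×7.33) = 2.524×10^-5 K/W
R_cast iron pipe wall = ln(473.9/470)/(2π×46.5×7.33) = 3.859×10^-6 K/W
R_ceramic-fibre blanket = ln(533.9/473.9)/(2π×0.0871×7.33) = 0.02972 K/W
R_outer film = 1/(h_o·2πr_oL) = 1/(7.44×2π×0.5339×7.33) = 0.005466 K/W
R_total = 0.03521 K/W
Q = ΔT/R_total = 208/0.03521

Q ≈ 5910 W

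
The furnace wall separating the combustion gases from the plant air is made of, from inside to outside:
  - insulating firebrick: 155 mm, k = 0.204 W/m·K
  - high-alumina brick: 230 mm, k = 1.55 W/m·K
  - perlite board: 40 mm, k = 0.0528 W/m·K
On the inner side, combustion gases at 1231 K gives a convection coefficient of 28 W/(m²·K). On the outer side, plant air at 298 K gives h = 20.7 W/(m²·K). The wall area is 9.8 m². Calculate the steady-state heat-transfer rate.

Q ≈ 5230 W

Thermal resistances in series:
R_inner film = 1/(h_i·A) = 1/(28×9.8) = 0.003644 K/W
R_insulating firebrick = L/(kA) = 0.155/(0.204×9.8) = 0.07753 K/W
R_high-alumina brick = L/(kA) = 0.23/(1.55×9.8) = 0.01514 K/W
R_perlite board = L/(kA) = 0.04/(0.0528×9.8) = 0.0773 K/W
R_outer film = 1/(h_o·A) = 1/(20.7×9.8) = 0.00493 K/W
R_total = 0.1786 K/W
Q = ΔT / R_total = 933 / 0.1786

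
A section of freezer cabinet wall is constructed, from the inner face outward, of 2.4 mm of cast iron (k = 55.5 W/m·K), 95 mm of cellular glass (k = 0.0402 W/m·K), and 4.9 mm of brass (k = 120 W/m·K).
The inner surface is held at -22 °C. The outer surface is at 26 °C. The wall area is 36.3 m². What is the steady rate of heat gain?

Thermal resistances in series:
R_cast iron = L/(kA) = 0.0024/(55.5×36.3) = 1.191×10^-6 K/W
R_cellular glass = L/(kA) = 0.095/(0.0402×36.3) = 0.0651 K/W
R_brass = L/(kA) = 0.0049/(120×36.3) = 1.125×10^-6 K/W
R_total = 0.0651 K/W
Q = ΔT / R_total = 48 / 0.0651

Q ≈ 737 W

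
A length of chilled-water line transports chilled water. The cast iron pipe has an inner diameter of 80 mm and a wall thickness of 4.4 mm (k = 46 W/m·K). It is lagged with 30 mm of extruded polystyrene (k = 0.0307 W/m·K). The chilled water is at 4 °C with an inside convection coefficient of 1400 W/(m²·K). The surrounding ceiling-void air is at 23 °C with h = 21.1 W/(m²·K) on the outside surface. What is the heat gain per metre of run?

Radial resistances (cylindrical: R_cond = ln(r_o/r_i)/(2πkL), R_conv = 1/(h·2πrL)):
R_inner film = 1/(h_i·2πr₁L) = 1/(1400×2π×0.04×1) = 0.002842 K/W
R_cast iron pipe wall = ln(44.4/40)/(2π×46×1) = 3.611×10^-4 K/W
R_extruded polystyrene = ln(74.4/44.4)/(2π×0.0307×1) = 2.676 K/W
R_outer film = 1/(h_o·2πr_oL) = 1/(21.1×2π×0.0744×1) = 0.1014 K/W
R_total = 2.781 K/W
Q = ΔT/R_total = 19/2.781

q′ ≈ 6.83 W/m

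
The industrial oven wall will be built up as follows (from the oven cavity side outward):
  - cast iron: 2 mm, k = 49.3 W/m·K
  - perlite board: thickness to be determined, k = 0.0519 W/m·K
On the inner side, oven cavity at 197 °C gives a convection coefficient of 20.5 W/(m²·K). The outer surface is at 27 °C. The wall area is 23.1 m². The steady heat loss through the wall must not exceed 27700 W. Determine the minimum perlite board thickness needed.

L ≈ 4.82 mm

Thermal resistances in series:
R_inner film = 1/(h_i·A) = 1/(20.5×23.1) = 0.002112 K/W
R_cast iron = L/(kA) = 0.002/(49.3×23.1) = 1.756×10^-6 K/W
Sum of the known resistances R_other = 0.002113 K/W
Required total resistance R_tot = ΔT/Q_allow = 170/27700 = 0.006137 K/W
R_perlite board = R_tot − R_other = 0.004024 K/W
L = R·k·A = 0.004024×0.0519×23.1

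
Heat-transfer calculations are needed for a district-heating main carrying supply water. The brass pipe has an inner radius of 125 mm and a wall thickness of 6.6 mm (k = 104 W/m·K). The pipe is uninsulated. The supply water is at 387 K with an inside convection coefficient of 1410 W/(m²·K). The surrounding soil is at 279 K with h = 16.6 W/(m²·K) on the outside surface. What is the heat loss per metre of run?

q′ ≈ 1460 W/m

Cylindrical conduction, so R = ln(r₂/r₁)/(2πkL) per layer, in series:
R_inner film = 1/(h_i·2πr₁L) = 1/(1410×2π×0.125×1) = 9.03×10^-4 K/W
R_brass pipe wall = ln(131.6/125)/(2π×104×1) = 7.874×10^-5 K/W
R_outer film = 1/(h_o·2πr_oL) = 1/(16.6×2π×0.1316×1) = 0.07285 K/W
R_total = 0.07384 K/W
Q = ΔT/R_total = 108/0.07384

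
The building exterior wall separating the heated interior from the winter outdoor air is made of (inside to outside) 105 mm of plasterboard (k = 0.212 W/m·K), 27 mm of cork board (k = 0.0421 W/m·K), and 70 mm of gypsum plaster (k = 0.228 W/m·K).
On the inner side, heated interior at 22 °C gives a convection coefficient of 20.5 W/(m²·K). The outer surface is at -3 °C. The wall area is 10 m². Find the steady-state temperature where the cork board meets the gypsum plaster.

T ≈ 2.14 °C

Model the wall as resistances in series:
R_inner film = 1/(h_i·A) = 1/(20.5×10) = 0.004878 K/W
R_plasterboard = L/(kA) = 0.105/(0.212×10) = 0.04953 K/W
R_cork board = L/(kA) = 0.027/(0.0421×10) = 0.06413 K/W
R_gypsum plaster = L/(kA) = 0.07/(0.228×10) = 0.0307 K/W
R_total = 0.1492 K/W;  Q = ΔT/R_total = 25/0.1492 = 167.5 W
T_interface = T_inner − Q·ΣR(inner→interface) = 22 − 168×0.1185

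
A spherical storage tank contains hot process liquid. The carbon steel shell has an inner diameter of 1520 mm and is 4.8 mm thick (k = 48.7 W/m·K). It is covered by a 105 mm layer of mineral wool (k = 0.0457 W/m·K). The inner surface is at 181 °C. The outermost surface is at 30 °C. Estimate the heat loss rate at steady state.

Spherical conduction: R = (1/r_in − 1/r_out)/(4πk) per layer; series-sum.
R_carbon steel shell = (1/0.76 − 1/0.7648)/(4π×48.7) = 1.349×10^-5 K/W
R_mineral wool = (1/0.7648 − 1/0.8698)/(4π×0.0457) = 0.2749 K/W
R_total = 0.2749 K/W
Q = ΔT/R_total = 151/0.2749

Q ≈ 549 W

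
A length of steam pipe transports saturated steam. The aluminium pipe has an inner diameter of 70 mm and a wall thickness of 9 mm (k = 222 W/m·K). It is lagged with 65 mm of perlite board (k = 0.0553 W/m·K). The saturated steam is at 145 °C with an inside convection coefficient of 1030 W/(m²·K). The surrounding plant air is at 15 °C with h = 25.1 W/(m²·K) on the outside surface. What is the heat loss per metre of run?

q′ ≈ 48.6 W/m

Treating each annulus and film as a series resistance:
R_inner film = 1/(h_i·2πr₁L) = 1/(1030×2π×0.035×1) = 0.004415 K/W
R_aluminium pipe wall = ln(44/35)/(2π×222×1) = 1.641×10^-4 K/W
R_perlite board = ln(109/44)/(2π×0.0553×1) = 2.611 K/W
R_outer film = 1/(h_o·2πr_oL) = 1/(25.1×2π×0.109×1) = 0.05817 K/W
R_total = 2.674 K/W
Q = ΔT/R_total = 130/2.674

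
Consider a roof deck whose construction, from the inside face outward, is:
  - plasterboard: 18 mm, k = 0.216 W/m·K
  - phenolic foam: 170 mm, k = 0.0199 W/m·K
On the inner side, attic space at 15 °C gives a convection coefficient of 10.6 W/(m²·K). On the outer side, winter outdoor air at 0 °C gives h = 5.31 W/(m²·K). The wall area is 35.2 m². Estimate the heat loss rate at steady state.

Treating each layer as a thermal resistance in series:
R_inner film = 1/(h_i·A) = 1/(10.6×35.2) = 0.00268 K/W
R_plasterboard = L/(kA) = 0.018/(0.216×35.2) = 0.002367 K/W
R_phenolic foam = L/(kA) = 0.17/(0.0199×35.2) = 0.2427 K/W
R_outer film = 1/(h_o·A) = 1/(5.31×35.2) = 0.00535 K/W
R_total = 0.2531 K/W
Q = ΔT / R_total = 15 / 0.2531

Q ≈ 59.3 W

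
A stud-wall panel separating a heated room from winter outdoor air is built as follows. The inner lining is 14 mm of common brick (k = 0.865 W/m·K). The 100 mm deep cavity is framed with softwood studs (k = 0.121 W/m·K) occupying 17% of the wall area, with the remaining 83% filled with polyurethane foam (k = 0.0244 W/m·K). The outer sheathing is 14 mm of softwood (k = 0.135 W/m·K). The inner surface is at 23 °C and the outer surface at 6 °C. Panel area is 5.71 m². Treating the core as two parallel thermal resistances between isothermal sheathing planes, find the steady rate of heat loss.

Sheathing layers in series; stud and cavity paths in parallel between them.
R_inner = 0.014/(0.865×5.71) = 0.002834 K/W
R_stud  = 0.1/(0.121×0.17×5.71) = 0.8514 K/W
R_cav   = 0.1/(0.0244×0.83×5.71) = 0.8648 K/W
1/R_core = 1/R_stud + 1/R_cav → R_core = 0.429 K/W
R_outer = 0.014/(0.135×5.71) = 0.01816 K/W
R_total = 0.45 K/W
Q = ΔT/R_total = 17/0.45

Q ≈ 37.8 W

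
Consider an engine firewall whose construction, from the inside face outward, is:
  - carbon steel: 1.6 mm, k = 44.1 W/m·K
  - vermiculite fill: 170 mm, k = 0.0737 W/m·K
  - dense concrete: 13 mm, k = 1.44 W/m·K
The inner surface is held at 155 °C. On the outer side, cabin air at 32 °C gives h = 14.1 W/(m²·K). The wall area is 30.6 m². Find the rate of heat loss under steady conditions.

Using the resistance-network approach (series):
R_carbon steel = L/(kA) = 0.0016/(44.1×30.6) = 1.186×10^-6 K/W
R_vermiculite fill = L/(kA) = 0.17/(0.0737×30.6) = 0.07538 K/W
R_dense concrete = L/(kA) = 0.013/(1.44×30.6) = 2.95×10^-4 K/W
R_outer film = 1/(h_o·A) = 1/(14.1×30.6) = 0.002318 K/W
R_total = 0.07799 K/W
Q = ΔT / R_total = 123 / 0.07799

Q ≈ 1580 W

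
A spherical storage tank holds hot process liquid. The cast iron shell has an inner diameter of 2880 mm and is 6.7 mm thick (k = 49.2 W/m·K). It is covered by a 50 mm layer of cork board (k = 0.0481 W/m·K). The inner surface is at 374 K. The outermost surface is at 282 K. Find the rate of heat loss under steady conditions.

Q ≈ 2410 W

Each spherical layer contributes R = (1/r_i − 1/r_o)/(4πk):
R_cast iron shell = (1/1.44 − 1/1.4467)/(4π×49.2) = 5.202×10^-6 K/W
R_cork board = (1/1.4467 − 1/1.4967)/(4π×0.0481) = 0.0382 K/W
R_total = 0.03821 K/W
Q = ΔT/R_total = 92/0.03821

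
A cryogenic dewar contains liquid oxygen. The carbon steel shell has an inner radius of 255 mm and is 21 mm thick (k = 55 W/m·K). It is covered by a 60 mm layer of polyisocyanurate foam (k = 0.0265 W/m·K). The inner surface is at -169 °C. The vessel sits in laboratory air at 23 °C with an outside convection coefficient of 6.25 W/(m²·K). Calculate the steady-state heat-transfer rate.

Radial (spherical) resistances in series:
R_carbon steel shell = (1/0.255 − 1/0.276)/(4π×55) = 4.317×10^-4 K/W
R_polyisocyanurate foam = (1/0.276 − 1/0.336)/(4π×0.0265) = 1.943 K/W
R_outer film = 1/(h·4πr_o²) = 1/(6.25×4π×0.336²) = 0.1128 K/W
R_total = 2.056 K/W
Q = ΔT/R_total = 192/2.056

Q ≈ 93.4 W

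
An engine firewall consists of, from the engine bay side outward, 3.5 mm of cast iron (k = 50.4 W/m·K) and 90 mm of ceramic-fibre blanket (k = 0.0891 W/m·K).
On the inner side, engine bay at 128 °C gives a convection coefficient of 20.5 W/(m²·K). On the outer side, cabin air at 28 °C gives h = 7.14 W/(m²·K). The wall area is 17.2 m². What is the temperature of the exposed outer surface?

Series thermal resistances:
R_inner film = 1/(h_i·A) = 1/(20.5×17.2) = 0.002836 K/W
R_cast iron = L/(kA) = 0.0035/(50.4×17.2) = 4.037×10^-6 K/W
R_ceramic-fibre blanket = L/(kA) = 0.09/(0.0891×17.2) = 0.05873 K/W
R_outer film = 1/(h_o·A) = 1/(7.14×17.2) = 0.008143 K/W
R_total = 0.06971 K/W;  Q = ΔT/R_total = 100/0.06971 = 1435 W
T_interface = T_inner − Q·ΣR(inner→interface) = 128 − 1430×0.06157

T ≈ 39.7 °C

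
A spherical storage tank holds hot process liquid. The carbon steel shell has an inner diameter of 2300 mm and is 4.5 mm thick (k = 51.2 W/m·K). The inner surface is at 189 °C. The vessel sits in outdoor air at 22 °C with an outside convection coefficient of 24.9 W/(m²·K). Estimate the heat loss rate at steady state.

Q ≈ 69500 W

Radial (spherical) resistances in series:
R_carbon steel shell = (1/1.15 − 1/1.1545)/(4π×51.2) = 5.268×10^-6 K/W
R_outer film = 1/(h·4πr_o²) = 1/(24.9×4π×1.1545²) = 0.002398 K/W
R_total = 0.002403 K/W
Q = ΔT/R_total = 167/0.002403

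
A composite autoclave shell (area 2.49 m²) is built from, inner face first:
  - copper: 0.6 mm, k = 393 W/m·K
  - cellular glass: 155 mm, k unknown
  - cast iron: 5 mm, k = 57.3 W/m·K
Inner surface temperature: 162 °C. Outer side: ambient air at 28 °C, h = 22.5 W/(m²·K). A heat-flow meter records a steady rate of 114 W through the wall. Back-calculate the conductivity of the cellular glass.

k ≈ 0.0538 W/(m·K)

Using the resistance-network approach (series):
R_copper = L/(kA) = 0.0006/(393×2.49) = 6.131×10^-7 K/W
R_cast iron = L/(kA) = 0.005/(57.3×2.49) = 3.504×10^-5 K/W
R_outer film = 1/(h_o·A) = 1/(22.5×2.49) = 0.01785 K/W
Sum of known resistances R_other = 0.01788 K/W
Total R = ΔT/Q = 134/114 = 1.175 K/W
R_cellular glass = R_total − R_other = 1.158 K/W
k = L/(R·A) = 0.155/(1.158×2.49)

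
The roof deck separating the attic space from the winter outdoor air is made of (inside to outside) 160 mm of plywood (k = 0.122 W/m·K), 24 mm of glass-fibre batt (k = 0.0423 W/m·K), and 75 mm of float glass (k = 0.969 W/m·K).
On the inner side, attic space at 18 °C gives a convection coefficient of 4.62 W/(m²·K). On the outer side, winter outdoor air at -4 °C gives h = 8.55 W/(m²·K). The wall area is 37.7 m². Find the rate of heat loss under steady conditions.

Q ≈ 362 W

Model the wall as resistances in series:
R_inner film = 1/(h_i·A) = 1/(4.62×37.7) = 0.005741 K/W
R_plywood = L/(kA) = 0.16/(0.122×37.7) = 0.03479 K/W
R_glass-fibre batt = L/(kA) = 0.024/(0.0423×37.7) = 0.01505 K/W
R_float glass = L/(kA) = 0.075/(0.969×37.7) = 0.002053 K/W
R_outer film = 1/(h_o·A) = 1/(8.55×37.7) = 0.003102 K/W
R_total = 0.06073 K/W
Q = ΔT / R_total = 22 / 0.06073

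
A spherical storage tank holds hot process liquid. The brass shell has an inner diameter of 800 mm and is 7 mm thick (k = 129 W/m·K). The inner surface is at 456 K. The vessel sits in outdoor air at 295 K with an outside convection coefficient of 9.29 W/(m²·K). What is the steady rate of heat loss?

Q ≈ 3110 W

Each spherical layer contributes R = (1/r_i − 1/r_o)/(4πk):
R_brass shell = (1/0.4 − 1/0.407)/(4π×129) = 2.652×10^-5 K/W
R_outer film = 1/(h·4πr_o²) = 1/(9.29×4π×0.407²) = 0.05171 K/W
R_total = 0.05174 K/W
Q = ΔT/R_total = 161/0.05174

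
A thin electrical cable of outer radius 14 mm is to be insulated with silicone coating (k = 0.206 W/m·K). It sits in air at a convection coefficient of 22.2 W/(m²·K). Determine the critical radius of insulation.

For a cylinder r_cr = k/h = 0.206/22.2
r_cr = 9.28 mm; since the bare radius (14 mm) is above r_cr, any added insulation will reduce heat loss.

r_cr ≈ 9.28 mm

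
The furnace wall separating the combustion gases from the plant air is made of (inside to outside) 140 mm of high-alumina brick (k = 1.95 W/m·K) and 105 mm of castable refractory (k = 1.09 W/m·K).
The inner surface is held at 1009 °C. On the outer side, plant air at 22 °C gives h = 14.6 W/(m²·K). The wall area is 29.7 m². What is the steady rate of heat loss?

Q ≈ 124000 W

Treating each layer as a thermal resistance in series:
R_high-alumina brick = L/(kA) = 0.14/(1.95×29.7) = 0.002417 K/W
R_castable refractory = L/(kA) = 0.105/(1.09×29.7) = 0.003243 K/W
R_outer film = 1/(h_o·A) = 1/(14.6×29.7) = 0.002306 K/W
R_total = 0.007967 K/W
Q = ΔT / R_total = 987 / 0.007967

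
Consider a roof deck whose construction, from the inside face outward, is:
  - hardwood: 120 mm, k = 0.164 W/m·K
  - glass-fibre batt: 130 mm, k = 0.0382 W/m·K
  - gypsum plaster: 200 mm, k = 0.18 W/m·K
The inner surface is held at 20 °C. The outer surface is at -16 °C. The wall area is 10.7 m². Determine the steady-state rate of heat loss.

Series thermal resistances:
R_hardwood = L/(kA) = 0.12/(0.164×10.7) = 0.06838 K/W
R_glass-fibre batt = L/(kA) = 0.13/(0.0382×10.7) = 0.3181 K/W
R_gypsum plaster = L/(kA) = 0.2/(0.18×10.7) = 0.1038 K/W
R_total = 0.4903 K/W
Q = ΔT / R_total = 36 / 0.4903

Q ≈ 73.4 W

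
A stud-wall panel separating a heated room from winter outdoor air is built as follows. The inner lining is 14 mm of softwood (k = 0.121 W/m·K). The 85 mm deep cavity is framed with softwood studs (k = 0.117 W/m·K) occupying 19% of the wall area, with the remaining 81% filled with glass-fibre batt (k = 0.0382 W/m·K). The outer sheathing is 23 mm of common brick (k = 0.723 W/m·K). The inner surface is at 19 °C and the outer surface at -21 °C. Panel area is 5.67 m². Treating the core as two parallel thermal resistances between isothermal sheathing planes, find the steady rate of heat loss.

Sheathing layers in series; stud and cavity paths in parallel between them.
R_inner = 0.014/(0.121×5.67) = 0.02041 K/W
R_stud  = 0.085/(0.117×0.19×5.67) = 0.6744 K/W
R_cav   = 0.085/(0.0382×0.81×5.67) = 0.4845 K/W
1/R_core = 1/R_stud + 1/R_cav → R_core = 0.2819 K/W
R_outer = 0.023/(0.723×5.67) = 0.005611 K/W
R_total = 0.308 K/W
Q = ΔT/R_total = 40/0.308

Q ≈ 130 W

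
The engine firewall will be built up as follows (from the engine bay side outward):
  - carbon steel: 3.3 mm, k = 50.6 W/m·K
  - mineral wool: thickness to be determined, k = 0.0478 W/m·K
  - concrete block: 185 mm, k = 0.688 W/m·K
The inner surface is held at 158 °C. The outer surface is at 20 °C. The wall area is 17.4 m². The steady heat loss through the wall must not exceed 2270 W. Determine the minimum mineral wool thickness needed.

Treating each layer as a thermal resistance in series:
R_carbon steel = L/(kA) = 0.0033/(50.6×17.4) = 3.748×10^-6 K/W
R_concrete block = L/(kA) = 0.185/(0.688×17.4) = 0.01545 K/W
Sum of the known resistances R_other = 0.01546 K/W
Required total resistance R_tot = ΔT/Q_allow = 138/2270 = 0.06079 K/W
R_mineral wool = R_tot − R_other = 0.04534 K/W
L = R·k·A = 0.04534×0.0478×17.4

L ≈ 37.7 mm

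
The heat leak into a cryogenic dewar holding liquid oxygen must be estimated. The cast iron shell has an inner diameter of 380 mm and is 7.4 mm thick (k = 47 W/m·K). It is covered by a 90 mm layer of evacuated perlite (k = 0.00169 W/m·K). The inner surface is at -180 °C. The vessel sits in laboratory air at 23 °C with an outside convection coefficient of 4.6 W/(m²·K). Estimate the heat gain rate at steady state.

Q ≈ 2.71 W

Radial (spherical) resistances in series:
R_cast iron shell = (1/0.19 − 1/0.1974)/(4π×47) = 3.341×10^-4 K/W
R_evacuated perlite = (1/0.1974 − 1/0.2874)/(4π×0.00169) = 74.7 K/W
R_outer film = 1/(h·4πr_o²) = 1/(4.6×4π×0.2874²) = 0.2094 K/W
R_total = 74.91 K/W
Q = ΔT/R_total = 203/74.91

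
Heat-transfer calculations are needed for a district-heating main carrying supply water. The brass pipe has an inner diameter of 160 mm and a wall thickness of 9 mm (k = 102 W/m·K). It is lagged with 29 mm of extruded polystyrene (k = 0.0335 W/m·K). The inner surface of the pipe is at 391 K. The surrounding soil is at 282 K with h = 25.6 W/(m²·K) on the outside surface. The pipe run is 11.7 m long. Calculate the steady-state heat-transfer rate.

For a radial system each layer contributes R = ln(r_out/r_in)/(2πkL); films add R = 1/(hA).
R_brass pipe wall = ln(89/80)/(2π×102×11.7) = 1.422×10^-5 K/W
R_extruded polystyrene = ln(118/89)/(2π×0.0335×11.7) = 0.1145 K/W
R_outer film = 1/(h_o·2πr_oL) = 1/(25.6×2π×0.118×11.7) = 0.004503 K/W
R_total = 0.119 K/W
Q = ΔT/R_total = 109/0.119

Q ≈ 916 W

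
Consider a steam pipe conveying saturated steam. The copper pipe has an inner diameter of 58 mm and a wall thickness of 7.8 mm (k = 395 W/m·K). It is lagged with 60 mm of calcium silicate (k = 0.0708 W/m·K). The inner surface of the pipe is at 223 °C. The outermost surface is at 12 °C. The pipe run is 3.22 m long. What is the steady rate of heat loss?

Cylindrical conduction, so R = ln(r₂/r₁)/(2πkL) per layer, in series:
R_copper pipe wall = ln(36.8/29)/(2π×395×3.22) = 2.981×10^-5 K/W
R_calcium silicate = ln(96.8/36.8)/(2π×0.0708×3.22) = 0.6752 K/W
R_total = 0.6752 K/W
Q = ΔT/R_total = 211/0.6752

Q ≈ 312 W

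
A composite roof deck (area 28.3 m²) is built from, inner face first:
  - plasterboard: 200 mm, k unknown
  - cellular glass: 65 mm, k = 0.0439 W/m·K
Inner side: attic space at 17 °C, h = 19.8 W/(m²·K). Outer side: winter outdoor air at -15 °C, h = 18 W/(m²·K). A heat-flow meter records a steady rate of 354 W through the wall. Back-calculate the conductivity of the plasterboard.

Using the resistance-network approach (series):
R_inner film = 1/(h_i·A) = 1/(19.8×28.3) = 0.001785 K/W
R_cellular glass = L/(kA) = 0.065/(0.0439×28.3) = 0.05232 K/W
R_outer film = 1/(h_o·A) = 1/(18×28.3) = 0.001963 K/W
Sum of known resistances R_other = 0.05607 K/W
Total R = ΔT/Q = 32/354 = 0.0904 K/W
R_plasterboard = R_total − R_other = 0.03433 K/W
k = L/(R·A) = 0.2/(0.03433×28.3)

k ≈ 0.206 W/(m·K)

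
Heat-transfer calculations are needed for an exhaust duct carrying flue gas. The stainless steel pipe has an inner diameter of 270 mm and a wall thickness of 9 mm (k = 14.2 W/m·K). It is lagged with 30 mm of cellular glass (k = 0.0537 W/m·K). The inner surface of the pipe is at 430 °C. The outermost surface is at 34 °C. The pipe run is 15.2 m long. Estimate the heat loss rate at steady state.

Q ≈ 10700 W

For a radial system each layer contributes R = ln(r_out/r_in)/(2πkL); films add R = 1/(hA).
R_stainless steel pipe wall = ln(144/135)/(2π×14.2×15.2) = 4.759×10^-5 K/W
R_cellular glass = ln(174/144)/(2π×0.0537×15.2) = 0.0369 K/W
R_total = 0.03695 K/W
Q = ΔT/R_total = 396/0.03695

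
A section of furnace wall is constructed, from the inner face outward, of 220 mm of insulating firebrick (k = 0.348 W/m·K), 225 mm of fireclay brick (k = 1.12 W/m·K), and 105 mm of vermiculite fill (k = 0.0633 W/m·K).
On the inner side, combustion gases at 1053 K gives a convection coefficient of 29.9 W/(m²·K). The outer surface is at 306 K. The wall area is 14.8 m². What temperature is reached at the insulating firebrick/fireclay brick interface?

T ≈ 856 K

Treating each layer as a thermal resistance in series:
R_inner film = 1/(h_i·A) = 1/(29.9×14.8) = 0.00226 K/W
R_insulating firebrick = L/(kA) = 0.22/(0.348×14.8) = 0.04272 K/W
R_fireclay brick = L/(kA) = 0.225/(1.12×14.8) = 0.01357 K/W
R_vermiculite fill = L/(kA) = 0.105/(0.0633×14.8) = 0.1121 K/W
R_total = 0.1706 K/W;  Q = ΔT/R_total = 747/0.1706 = 4378 W
T_interface = T_inner − Q·ΣR(inner→interface) = 1053 − 4380×0.04497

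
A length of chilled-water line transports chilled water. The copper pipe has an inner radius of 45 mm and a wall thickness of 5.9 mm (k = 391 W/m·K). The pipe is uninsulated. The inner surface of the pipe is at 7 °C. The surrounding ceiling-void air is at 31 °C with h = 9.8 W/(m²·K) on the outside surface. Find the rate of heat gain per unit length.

For a radial system each layer contributes R = ln(r_out/r_in)/(2πkL); films add R = 1/(hA).
R_copper pipe wall = ln(50.9/45)/(2π×391×1) = 5.015×10^-5 K/W
R_outer film = 1/(h_o·2πr_oL) = 1/(9.8×2π×0.0509×1) = 0.3191 K/W
R_total = 0.3191 K/W
Q = ΔT/R_total = 24/0.3191

q′ ≈ 75.2 W/m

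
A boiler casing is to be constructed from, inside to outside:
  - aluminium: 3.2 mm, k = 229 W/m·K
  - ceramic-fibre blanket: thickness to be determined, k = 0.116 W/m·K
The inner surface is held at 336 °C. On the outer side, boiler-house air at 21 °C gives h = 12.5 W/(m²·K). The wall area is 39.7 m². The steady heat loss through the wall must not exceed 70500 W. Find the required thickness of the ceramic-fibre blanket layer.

L ≈ 11.3 mm

Series thermal resistances:
R_aluminium = L/(kA) = 0.0032/(229×39.7) = 3.52×10^-7 K/W
R_outer film = 1/(h_o·A) = 1/(12.5×39.7) = 0.002015 K/W
Sum of the known resistances R_other = 0.002015 K/W
Required total resistance R_tot = ΔT/Q_allow = 315/70500 = 0.004468 K/W
R_ceramic-fibre blanket = R_tot − R_other = 0.002453 K/W
L = R·k·A = 0.002453×0.116×39.7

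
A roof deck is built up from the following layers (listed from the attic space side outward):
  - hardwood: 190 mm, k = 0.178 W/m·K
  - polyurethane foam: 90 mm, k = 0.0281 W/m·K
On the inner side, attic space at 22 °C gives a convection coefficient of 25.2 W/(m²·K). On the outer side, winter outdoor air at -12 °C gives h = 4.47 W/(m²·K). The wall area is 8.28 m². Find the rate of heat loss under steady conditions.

Q ≈ 62.1 W

Series thermal resistances:
R_inner film = 1/(h_i·A) = 1/(25.2×8.28) = 0.004793 K/W
R_hardwood = L/(kA) = 0.19/(0.178×8.28) = 0.1289 K/W
R_polyurethane foam = L/(kA) = 0.09/(0.0281×8.28) = 0.3868 K/W
R_outer film = 1/(h_o·A) = 1/(4.47×8.28) = 0.02702 K/W
R_total = 0.5475 K/W
Q = ΔT / R_total = 34 / 0.5475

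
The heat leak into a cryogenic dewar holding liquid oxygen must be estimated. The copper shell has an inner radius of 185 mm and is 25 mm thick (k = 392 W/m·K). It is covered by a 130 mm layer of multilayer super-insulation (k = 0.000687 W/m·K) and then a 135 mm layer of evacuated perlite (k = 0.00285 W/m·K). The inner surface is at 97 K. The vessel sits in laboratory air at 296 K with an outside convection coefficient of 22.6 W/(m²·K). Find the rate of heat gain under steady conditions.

Q ≈ 0.849 W

Radial (spherical) resistances in series:
R_copper shell = (1/0.185 − 1/0.21)/(4π×392) = 1.306×10^-4 K/W
R_multilayer super-insulation = (1/0.21 − 1/0.34)/(4π×0.000687) = 210.9 K/W
R_evacuated perlite = (1/0.34 − 1/0.475)/(4π×0.00285) = 23.34 K/W
R_outer film = 1/(h·4πr_o²) = 1/(22.6×4π×0.475²) = 0.01561 K/W
R_total = 234.3 K/W
Q = ΔT/R_total = 199/234.3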